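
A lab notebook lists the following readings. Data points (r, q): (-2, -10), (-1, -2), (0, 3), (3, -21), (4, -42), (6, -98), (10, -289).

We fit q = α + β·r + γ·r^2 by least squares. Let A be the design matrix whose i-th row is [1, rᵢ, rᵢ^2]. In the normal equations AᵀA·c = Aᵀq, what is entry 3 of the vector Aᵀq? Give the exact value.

Entry 3 ↔ basis r^2, so (Aᵀq)_{3} = Σᵢ (r^2)·qᵢ = (4)·(-10) + (1)·(-2) + (0)·(3) + (9)·(-21) + (16)·(-42) + (36)·(-98) + (100)·(-289) = -33331.

-33331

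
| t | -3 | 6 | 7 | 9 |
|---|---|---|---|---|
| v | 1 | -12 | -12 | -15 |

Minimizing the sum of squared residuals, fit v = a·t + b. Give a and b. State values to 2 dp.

Setting ∂/∂a … = 0 gives: 175·a + 19·b = -294;  19·a + 4·b = -38.
(Σt·t = 175, Σt = 19, Σ1 = 4, Σt·v = -294, Σv = -38.)
Eliminating b: 4·(row 1) − 19·(row 2) gives 339·a = 4·(-294) − 19·(-38) = -454, so a = -454/339.
Then b = ((-38) − 19·(-454/339))/4 = -1064/339.

a = -1.34, b = -3.14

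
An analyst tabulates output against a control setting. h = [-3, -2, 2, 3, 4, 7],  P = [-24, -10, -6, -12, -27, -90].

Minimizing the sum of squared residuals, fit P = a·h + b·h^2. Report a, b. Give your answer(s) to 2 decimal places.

Normal-equation sums: Σh·h = 91, Σh·h^2 = 407, Σh^2·h^2 = 2851.
And Σh·P = -694, Σh^2·P = -5230.
Eliminating b: 2851·(row 1) − 407·(row 2) gives 93792·a = 2851·(-694) − 407·(-5230) = 150016, so a = 4688/2931.
Then b = ((-5230) − 407·(4688/2931))/2851 = -6046/2931.

a = 1.60, b = -2.06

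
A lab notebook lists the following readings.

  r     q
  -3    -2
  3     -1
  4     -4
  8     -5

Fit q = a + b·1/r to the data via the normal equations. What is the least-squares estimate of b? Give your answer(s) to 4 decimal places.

Normal-equation sums: Σ1 = 4, Σ1/r = 3/8, Σ1/r·1/r = 173/576.
Right-hand side: Σq = -12, Σ1/r·q = -31/24.
Δ = 4·(173/576) − (3/8)² = 611/576.
a = ((-12)·(173/576) − (3/8)·(-31/24))/(611/576) = -1797/611; b = (4·(-31/24) − (3/8)·(-12))/(611/576) = -384/611.

b = -0.6285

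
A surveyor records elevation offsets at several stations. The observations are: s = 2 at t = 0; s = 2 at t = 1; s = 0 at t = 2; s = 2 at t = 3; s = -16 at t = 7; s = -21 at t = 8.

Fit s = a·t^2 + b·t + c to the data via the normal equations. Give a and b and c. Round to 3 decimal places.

a = -0.484, b = 0.982, c = 1.638

XᵀX·[a, b, c]ᵀ = Xᵀs reads: 6595·a + 891·b + 127·c = -2108;  891·a + 127·b + 21·c = -272;  127·a + 21·b + 6·c = -31.
Solving the 3×3 system (Gaussian elimination) gives a = -14011/28960, b = 28429/28960, c = 23719/14480.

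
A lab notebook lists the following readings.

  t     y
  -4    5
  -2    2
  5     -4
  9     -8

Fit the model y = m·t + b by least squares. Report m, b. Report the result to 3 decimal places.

Normal-equation sums: Σt·t = 126, Σt = 8, Σ1 = 4.
Right-hand side: Σt·y = -116, Σy = -5.
Δ = 126·4 − 8² = 440.
m = ((-116)·4 − 8·(-5))/440 = -53/55; b = (126·(-5) − 8·(-116))/440 = 149/220.

m = -0.964, b = 0.677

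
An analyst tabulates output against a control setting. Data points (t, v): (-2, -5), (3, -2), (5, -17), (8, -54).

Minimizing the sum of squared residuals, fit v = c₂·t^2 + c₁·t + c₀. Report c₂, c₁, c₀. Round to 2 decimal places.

c₂ = -1.09, c₁ = 1.60, c₀ = 2.60

Forming MᵀM = [[4818, 656, 102]; [656, 102, 14]; [102, 14, 4]] and Mᵀv = [-3919, -513, -78]ᵀ gives MᵀM·[c₂, c₁, c₀]ᵀ = Mᵀv.
Row-reducing yields c₂ = -3053/2810, c₁ = 4499/2810, c₀ = 731/281.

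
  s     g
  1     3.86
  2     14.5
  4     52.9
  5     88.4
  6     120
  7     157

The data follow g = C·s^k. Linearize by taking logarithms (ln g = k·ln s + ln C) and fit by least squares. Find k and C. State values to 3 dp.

k = 1.916, C = 3.850

Let Y = ln g. Fitting Y = k·ln s + ln C by least squares:
Sums: Σln s = 7.4265, Σ(ln s)² = 11.9895, Σln g = 22.3188, Σln s·ln g = 32.9853.
Normal system: [[11.9895, 7.4265]; [7.4265, 6]]·[k, ln C]ᵀ = [32.9853, 22.3188]ᵀ.
Solving (det = 16.7835): k = 1.91616, ln C = 1.34807, so C = exp(1.34807) = 3.84998.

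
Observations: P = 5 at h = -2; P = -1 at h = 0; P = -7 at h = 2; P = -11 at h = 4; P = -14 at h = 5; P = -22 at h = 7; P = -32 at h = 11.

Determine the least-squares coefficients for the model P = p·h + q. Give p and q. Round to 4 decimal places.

p = -2.8532, q = -0.7090

Setting ∂/∂p … = 0 gives: 219·p + 27·q = -644;  27·p + 7·q = -82.
(Σh·h = 219, Σh = 27, Σ1 = 7, Σh·P = -644, ΣP = -82.)
Δ = 219·7 − 27² = 804.
p = ((-644)·7 − 27·(-82))/804 = -1147/402; q = (219·(-82) − 27·(-644))/804 = -95/134.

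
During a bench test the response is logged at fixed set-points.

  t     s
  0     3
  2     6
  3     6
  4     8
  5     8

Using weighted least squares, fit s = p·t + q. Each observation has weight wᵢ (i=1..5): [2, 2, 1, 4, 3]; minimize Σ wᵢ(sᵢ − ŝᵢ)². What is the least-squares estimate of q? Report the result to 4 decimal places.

q = 3.4112

Setting ∂/∂p … = 0 gives: 156·p + 38·q = 290;  38·p + 12·q = 80.
(Σwᵢ·t·t = 156, Σwᵢ·t = 38, Σwᵢ·1 = 12, Σwᵢ·t·s = 290, Σwᵢ·s = 80.)
Eliminating q: 12·(row 1) − 38·(row 2) gives 428·p = 12·290 − 38·80 = 440, so p = 110/107.
Then q = (80 − 38·(110/107))/12 = 365/107.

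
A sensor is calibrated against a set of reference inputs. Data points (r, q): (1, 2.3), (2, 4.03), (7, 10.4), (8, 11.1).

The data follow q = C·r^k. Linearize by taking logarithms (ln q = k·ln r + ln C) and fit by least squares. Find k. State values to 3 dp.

k = 0.760

Let Y = ln q. Fitting Y = k·ln r + ln C by least squares:
Σln r = 4.7185, Σ(ln r)² = 8.5911, Σln q = 6.9754, Σln r·ln q = 10.5281.
Normal system: [[8.5911, 4.7185]; [4.7185, 4]]·[k, ln C]ᵀ = [10.5281, 6.9754]ᵀ.
Solving (det = 12.1002): k = 0.76024, ln C = 0.84706.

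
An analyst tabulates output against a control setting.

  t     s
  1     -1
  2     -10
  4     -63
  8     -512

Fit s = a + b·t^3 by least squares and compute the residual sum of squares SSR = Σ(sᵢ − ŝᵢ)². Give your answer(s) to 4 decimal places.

SSR = 4.5412

Compute the Gram sums: Σ1 = 4, Σt^3 = 585, Σt^3·t^3 = 266305.
Moment sums: Σs = -586, Σt^3·s = -266257.
Normal equations: [[4, 585]; [585, 266305]]·[a, b]ᵀ = [-586, -266257]ᵀ.
Eliminating b: 266305·(row 1) − 585·(row 2) gives 722995·a = 266305·(-586) − 585·(-266257) = -294385, so a = -647/1589.
Then b = ((-266257) − 585·(-647/1589))/266305 = -103174/103285.
Residuals: 5992/14755, -23629/14755, 19748/14755, -2111/14755; SSR = 67006/14755.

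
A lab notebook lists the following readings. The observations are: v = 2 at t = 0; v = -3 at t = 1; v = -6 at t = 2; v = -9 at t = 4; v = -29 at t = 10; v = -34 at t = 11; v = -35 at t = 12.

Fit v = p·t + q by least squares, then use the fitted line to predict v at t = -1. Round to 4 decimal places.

v̂ = 4.3385

AᵀA·[p, q]ᵀ = Aᵀv reads: 386·p + 40·q = -1135;  40·p + 7·q = -114.
Eliminating q: 7·(row 1) − 40·(row 2) gives 1102·p = 7·(-1135) − 40·(-114) = -3385, so p = -3385/1102.
Then q = ((-114) − 40·(-3385/1102))/7 = 698/551.
At t = -1: v̂ = (-3385/1102)·(-1) + (698/551)·(1) = 4781/1102.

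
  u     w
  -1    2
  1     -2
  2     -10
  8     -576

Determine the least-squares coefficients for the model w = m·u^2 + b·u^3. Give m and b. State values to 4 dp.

m = -0.2521, b = -1.0935

Normal-equation sums: Σu^2·u^2 = 4114, Σu^2·u^3 = 32800, Σu^3·u^3 = 262210.
For Mᵀw: Σu^2·w = -36904, Σu^3·w = -294996.
MᵀM·[m, b]ᵀ = Mᵀw becomes [[4114, 32800]; [32800, 262210]]·[m, b]ᵀ = [-36904, -294996]ᵀ.
det = 4114·262210 − 32800² = 2891940.
m = ((-36904)·262210 − 32800·(-294996))/2891940 = -36452/144597; b = (4114·(-294996) − 32800·(-36904))/2891940 = -790586/722985.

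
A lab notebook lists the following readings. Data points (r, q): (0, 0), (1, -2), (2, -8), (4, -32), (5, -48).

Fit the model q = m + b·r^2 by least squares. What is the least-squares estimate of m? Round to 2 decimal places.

Normal-equation sums: Σ1 = 5, Σr^2 = 46, Σr^2·r^2 = 898.
Right-hand side: Σq = -90, Σr^2·q = -1746.
AᵀA·[m, b]ᵀ = Aᵀq becomes [[5, 46]; [46, 898]]·[m, b]ᵀ = [-90, -1746]ᵀ.
Δ = 5·898 − 46² = 2374.
m = ((-90)·898 − 46·(-1746))/2374 = -252/1187; b = (5·(-1746) − 46·(-90))/2374 = -2295/1187.

m = -0.21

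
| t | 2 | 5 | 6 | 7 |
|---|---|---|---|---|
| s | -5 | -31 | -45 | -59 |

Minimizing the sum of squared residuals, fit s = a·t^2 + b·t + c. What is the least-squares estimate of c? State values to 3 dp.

Sums needed: Σt^2·t^2 = 4338, Σt^2·t = 692, Σt^2 = 114, Σt·t = 114, Σt = 20, Σ1 = 4.
Right-hand side: Σt^2·s = -5306, Σt·s = -848, Σs = -140.
Normal equations: [[4338, 692, 114]; [692, 114, 20]; [114, 20, 4]]·[a, b, c]ᵀ = [-5306, -848, -140]ᵀ.
Inverting the 3×3 Gram matrix, [a, b, c]ᵀ = [-184/181, -310/181, 459/181]ᵀ.

c = 2.536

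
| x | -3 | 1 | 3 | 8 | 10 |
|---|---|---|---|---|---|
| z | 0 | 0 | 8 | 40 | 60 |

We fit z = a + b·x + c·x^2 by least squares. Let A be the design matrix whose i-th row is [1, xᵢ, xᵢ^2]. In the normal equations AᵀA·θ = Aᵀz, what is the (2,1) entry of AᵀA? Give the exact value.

19

Row 2 ↔ basis x, column 1 ↔ basis 1, so (AᵀA)_{2,1} = Σᵢ x = (-3)·(1) + (1)·(1) + (3)·(1) + (8)·(1) + (10)·(1) = 19.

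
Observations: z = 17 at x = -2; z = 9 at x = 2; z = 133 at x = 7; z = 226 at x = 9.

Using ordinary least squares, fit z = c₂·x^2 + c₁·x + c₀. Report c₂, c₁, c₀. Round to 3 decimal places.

c₂ = 3.011, c₁ = -2.120, c₀ = 0.840

Sums needed: Σx^2·x^2 = 8994, Σx^2·x = 1072, Σx^2 = 138, Σx·x = 138, Σx = 16, Σ1 = 4.
Moment sums: Σx^2·z = 24927, Σx·z = 2949, Σz = 385.
Normal equations: [[8994, 1072, 138]; [1072, 138, 16]; [138, 16, 4]]·[c₂, c₁, c₀]ᵀ = [24927, 2949, 385]ᵀ.
Row-reducing yields c₂ = 129013/42842, c₁ = -90843/42842, c₀ = 17983/21421.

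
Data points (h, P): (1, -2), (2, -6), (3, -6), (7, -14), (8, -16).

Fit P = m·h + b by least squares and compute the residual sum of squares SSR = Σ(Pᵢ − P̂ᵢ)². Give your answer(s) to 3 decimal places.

SSR = 2.701

From the data, Σh·h = 127, Σh = 21, Σ1 = 5.
Moment sums: Σh·P = -258, ΣP = -44.
Δ = 127·5 − 21² = 194.
m = ((-258)·5 − 21·(-44))/194 = -183/97; b = (127·(-44) − 21·(-258))/194 = -85/97.
Residuals: 74/97, -131/97, 52/97, 8/97, -3/97; SSR = 262/97.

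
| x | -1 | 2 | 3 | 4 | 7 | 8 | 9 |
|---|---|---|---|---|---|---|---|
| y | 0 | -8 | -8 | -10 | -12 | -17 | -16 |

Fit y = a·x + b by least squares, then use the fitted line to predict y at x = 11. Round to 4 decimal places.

ŷ = -20.0221

Normal-equation sums: Σx·x = 224, Σx = 32, Σ1 = 7.
For Mᵀy: Σx·y = -444, Σy = -71.
Normal equations: [[224, 32]; [32, 7]]·[a, b]ᵀ = [-444, -71]ᵀ.
Eliminating b: 7·(row 1) − 32·(row 2) gives 544·a = 7·(-444) − 32·(-71) = -836, so a = -209/136.
Then b = ((-71) − 32·(-209/136))/7 = -53/17.
At x = 11: ŷ = (-209/136)·(11) + (-53/17)·(1) = -2723/136.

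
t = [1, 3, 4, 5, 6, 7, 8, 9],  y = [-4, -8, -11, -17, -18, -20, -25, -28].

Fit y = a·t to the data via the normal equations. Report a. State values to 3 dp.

a = -3.050

The normal system MᵀM·[a]ᵀ = Mᵀy is [[281]]·[a]ᵀ = [-857]ᵀ.
Hence a = -857 / 281 ≈ -3.04982.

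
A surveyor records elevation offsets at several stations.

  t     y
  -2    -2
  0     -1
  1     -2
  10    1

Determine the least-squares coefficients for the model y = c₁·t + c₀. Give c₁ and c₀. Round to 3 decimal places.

Entries of XᵀX: Σt·t = 105, Σt = 9, Σ1 = 4.
Right-hand side: Σt·y = 12, Σy = -4.
So XᵀX·[c₁, c₀]ᵀ = Xᵀy: [[105, 9]; [9, 4]]·[c₁, c₀]ᵀ = [12, -4]ᵀ.
Δ = 105·4 − 9² = 339.
c₁ = (12·4 − 9·(-4))/339 = 28/113; c₀ = (105·(-4) − 9·12)/339 = -176/113.

c₁ = 0.248, c₀ = -1.558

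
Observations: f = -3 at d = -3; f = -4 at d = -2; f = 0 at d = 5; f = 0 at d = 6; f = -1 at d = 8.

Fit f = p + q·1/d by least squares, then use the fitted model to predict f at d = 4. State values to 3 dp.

f̂ = 0.160

From the data, Σ1 = 5, Σ1/d = -41/120, Σ1/d·1/d = 6401/14400.
Moment sums: Σf = -8, Σ1/d·f = 23/8.
det = 5·(6401/14400) − (-41/120)² = 2527/1200.
p = ((-8)·(6401/14400) − (-41/120)·(23/8))/(2527/1200) = -37063/30324; q = (5·(23/8) − (-41/120)·(-8))/(2527/1200) = 13970/2527.
At d = 4: f̂ = (-37063/30324)·(1) + (13970/2527)·(1/4) = 4847/30324.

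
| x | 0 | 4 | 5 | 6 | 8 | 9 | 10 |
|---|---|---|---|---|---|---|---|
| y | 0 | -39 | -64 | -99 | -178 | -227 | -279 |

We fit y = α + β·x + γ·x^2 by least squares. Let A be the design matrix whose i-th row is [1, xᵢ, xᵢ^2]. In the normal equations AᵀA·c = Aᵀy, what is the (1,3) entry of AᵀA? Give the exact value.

Row 1 ↔ basis 1, column 3 ↔ basis x^2, so (AᵀA)_{1,3} = Σᵢ x^2 = (1)·(0) + (1)·(16) + (1)·(25) + (1)·(36) + (1)·(64) + (1)·(81) + (1)·(100) = 322.

322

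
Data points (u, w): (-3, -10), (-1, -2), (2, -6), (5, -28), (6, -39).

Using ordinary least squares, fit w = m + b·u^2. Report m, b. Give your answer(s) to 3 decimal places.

m = -1.144, b = -1.057

Sums needed: Σ1 = 5, Σu^2 = 75, Σu^2·u^2 = 2019.
Moment sums: Σw = -85, Σu^2·w = -2220.
AᵀA·[m, b]ᵀ = Aᵀw becomes [[5, 75]; [75, 2019]]·[m, b]ᵀ = [-85, -2220]ᵀ.
det = 5·2019 − 75² = 4470.
m = ((-85)·2019 − 75·(-2220))/4470 = -341/298; b = (5·(-2220) − 75·(-85))/4470 = -315/298.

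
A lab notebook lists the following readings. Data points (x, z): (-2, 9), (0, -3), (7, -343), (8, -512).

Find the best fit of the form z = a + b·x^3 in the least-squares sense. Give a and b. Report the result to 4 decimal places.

Entries of AᵀA: Σ1 = 4, Σx^3 = 847, Σx^3·x^3 = 379857.
Moment sums: Σz = -849, Σx^3·z = -379865.
So AᵀA·[a, b]ᵀ = Aᵀz: [[4, 847]; [847, 379857]]·[a, b]ᵀ = [-849, -379865]ᵀ.
Determinant 4·379857 − 847² = 802019.
a = ((-849)·379857 − 847·(-379865))/802019 = -752938/802019; b = (4·(-379865) − 847·(-849))/802019 = -800357/802019.

a = -0.9388, b = -0.9979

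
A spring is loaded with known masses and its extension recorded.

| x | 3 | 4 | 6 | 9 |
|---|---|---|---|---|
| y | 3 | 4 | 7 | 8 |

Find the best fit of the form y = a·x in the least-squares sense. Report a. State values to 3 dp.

Sums needed: Σx·x = 142.
For Mᵀy: Σx·y = 139.
MᵀM·[a]ᵀ = Mᵀy becomes [[142]]·[a]ᵀ = [139]ᵀ.
a = 139/142 = 0.978873.

a = 0.979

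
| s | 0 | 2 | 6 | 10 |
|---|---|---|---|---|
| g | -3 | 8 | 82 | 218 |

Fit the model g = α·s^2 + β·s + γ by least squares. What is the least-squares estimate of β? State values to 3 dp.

Entries of MᵀM: Σs^2·s^2 = 11312, Σs^2·s = 1224, Σs^2 = 140, Σs·s = 140, Σs = 18, Σ1 = 4.
Right-hand side: Σs^2·g = 24784, Σs·g = 2688, Σg = 305.
Solving the 3×3 system (Gaussian elimination) gives α = 3189/1592, β = 1695/796, γ = -685/199.

β = 2.129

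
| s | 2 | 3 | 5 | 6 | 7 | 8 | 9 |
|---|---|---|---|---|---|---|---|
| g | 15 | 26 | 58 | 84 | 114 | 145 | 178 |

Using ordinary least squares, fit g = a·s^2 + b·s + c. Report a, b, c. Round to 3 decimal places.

From the data, Σs^2·s^2 = 15076, Σs^2·s = 1960, Σs^2 = 268, Σs·s = 268, Σs = 40, Σ1 = 7.
And Σs^2·g = 34052, Σs·g = 4462, Σg = 620.
Solving the 3×3 system (Gaussian elimination) gives a = 1864/903, b = 1579/1806, c = 1368/301.

a = 2.064, b = 0.874, c = 4.545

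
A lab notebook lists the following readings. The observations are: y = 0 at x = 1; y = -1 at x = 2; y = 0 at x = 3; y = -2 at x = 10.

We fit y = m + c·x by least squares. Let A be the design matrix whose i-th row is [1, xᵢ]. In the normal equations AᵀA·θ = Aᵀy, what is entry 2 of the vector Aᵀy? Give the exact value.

-22

Entry 2 ↔ basis x, so (Aᵀy)_{2} = Σᵢ (x)·yᵢ = (1)·(0) + (2)·(-1) + (3)·(0) + (10)·(-2) = -22.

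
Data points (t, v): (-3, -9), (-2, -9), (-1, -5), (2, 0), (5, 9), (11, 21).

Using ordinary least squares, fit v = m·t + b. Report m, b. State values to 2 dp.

Compute the Gram sums: Σt·t = 164, Σt = 12, Σ1 = 6.
And Σt·v = 326, Σv = 7.
So MᵀM·[m, b]ᵀ = Mᵀv: [[164, 12]; [12, 6]]·[m, b]ᵀ = [326, 7]ᵀ.
Eliminating b: 6·(row 1) − 12·(row 2) gives 840·m = 6·326 − 12·7 = 1872, so m = 78/35.
Then b = (7 − 12·(78/35))/6 = -691/210.

m = 2.23, b = -3.29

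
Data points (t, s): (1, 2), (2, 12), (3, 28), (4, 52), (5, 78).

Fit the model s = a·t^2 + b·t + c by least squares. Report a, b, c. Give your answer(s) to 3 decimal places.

Forming AᵀA = [[979, 225, 55]; [225, 55, 15]; [55, 15, 5]] and Aᵀs = [3084, 708, 172]ᵀ gives AᵀA·[a, b, c]ᵀ = Aᵀs.
Inverting the 3×3 Gram matrix, [a, b, c]ᵀ = [20/7, 72/35, -16/5]ᵀ.

a = 2.857, b = 2.057, c = -3.200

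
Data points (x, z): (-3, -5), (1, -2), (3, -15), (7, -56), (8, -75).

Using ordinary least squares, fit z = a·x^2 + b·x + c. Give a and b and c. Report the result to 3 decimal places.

a = -0.965, b = -1.433, c = -0.527

From the data, Σx^2·x^2 = 6660, Σx^2·x = 856, Σx^2 = 132, Σx·x = 132, Σx = 16, Σ1 = 5.
For Aᵀz: Σx^2·z = -7726, Σx·z = -1024, Σz = -153.
Normal equations: [[6660, 856, 132]; [856, 132, 16]; [132, 16, 5]]·[a, b, c]ᵀ = [-7726, -1024, -153]ᵀ.
Row-reducing yields a = -41361/42842, b = -30697/21421, c = -11287/21421.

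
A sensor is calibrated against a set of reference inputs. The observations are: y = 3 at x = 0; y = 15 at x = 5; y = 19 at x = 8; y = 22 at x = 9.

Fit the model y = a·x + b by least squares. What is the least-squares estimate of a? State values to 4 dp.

Forming MᵀM = [[170, 22]; [22, 4]] and Mᵀy = [425, 59]ᵀ gives MᵀM·[a, b]ᵀ = Mᵀy.
det = 170·4 − 22² = 196.
a = (425·4 − 22·59)/196 = 201/98; b = (170·59 − 22·425)/196 = 170/49.

a = 2.0510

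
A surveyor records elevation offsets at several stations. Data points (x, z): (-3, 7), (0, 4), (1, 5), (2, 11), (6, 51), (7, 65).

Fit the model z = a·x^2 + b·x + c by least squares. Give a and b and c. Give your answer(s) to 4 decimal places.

Compute the Gram sums: Σx^2·x^2 = 3795, Σx^2·x = 541, Σx^2 = 99, Σx·x = 99, Σx = 13, Σ1 = 6.
For Aᵀz: Σx^2·z = 5133, Σx·z = 767, Σz = 143.
So AᵀA·[a, b, c]ᵀ = Aᵀz: [[3795, 541, 99]; [541, 99, 13]; [99, 13, 6]]·[a, b, c]ᵀ = [5133, 767, 143]ᵀ.
Inverting the 3×3 Gram matrix, [a, b, c]ᵀ = [70787/69756, 41309/23252, 56506/17439]ᵀ.

a = 1.0148, b = 1.7766, c = 3.2402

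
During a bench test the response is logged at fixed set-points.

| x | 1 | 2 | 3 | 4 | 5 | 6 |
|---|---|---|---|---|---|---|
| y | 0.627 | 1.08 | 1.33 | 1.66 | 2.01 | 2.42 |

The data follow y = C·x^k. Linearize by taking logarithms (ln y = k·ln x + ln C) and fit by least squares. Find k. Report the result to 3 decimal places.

Taking logs, ln y = k·ln x + ln C, so regress ln y on ln x.
Σln x = 6.5793, Σ(ln x)² = 9.4099, Σln y = 1.9841, Σln x·ln y = 3.7763.
Normal system: [[9.4099, 6.5793]; [6.5793, 6]]·[k, ln C]ᵀ = [3.7763, 1.9841]ᵀ.
Slope k = (n·Σln x·ln y − Σln x·Σln y)/(n·Σ(ln x)² − (Σln x)²) = (6·3.7763 − 6.5793·1.9841)/13.1729 = 0.72911; ln C = (Σln y − k·Σln x)/n = -0.46883.

k = 0.729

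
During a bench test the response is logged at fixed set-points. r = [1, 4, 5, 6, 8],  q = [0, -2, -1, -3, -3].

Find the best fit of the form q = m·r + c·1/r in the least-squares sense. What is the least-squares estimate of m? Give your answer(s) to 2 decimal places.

Forming XᵀX = [[142, 5]; [5, 16501/14400]] and Xᵀq = [-55, -63/40]ᵀ gives XᵀX·[m, c]ᵀ = Xᵀq.
Determinant 142·(16501/14400) − 5² = 991571/7200.
m = ((-55)·(16501/14400) − 5·(-63/40))/(991571/7200) = -794155/1983142; c = (142·(-63/40) − 5·(-55))/(991571/7200) = 369720/991571.

m = -0.40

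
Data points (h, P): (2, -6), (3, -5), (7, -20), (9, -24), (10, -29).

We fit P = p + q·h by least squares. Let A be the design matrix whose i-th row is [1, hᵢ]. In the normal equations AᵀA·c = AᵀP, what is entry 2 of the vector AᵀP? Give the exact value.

-673

Entry 2 ↔ basis h, so (AᵀP)_{2} = Σᵢ (h)·Pᵢ = (2)·(-6) + (3)·(-5) + (7)·(-20) + (9)·(-24) + (10)·(-29) = -673.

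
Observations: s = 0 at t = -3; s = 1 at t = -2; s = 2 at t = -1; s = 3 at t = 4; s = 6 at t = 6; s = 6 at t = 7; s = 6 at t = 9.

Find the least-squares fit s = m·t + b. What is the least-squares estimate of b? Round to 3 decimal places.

b = 1.959

XᵀX·[m, b]ᵀ = Xᵀs reads: 196·m + 20·b = 140;  20·m + 7·b = 24.
Eliminating b: 7·(row 1) − 20·(row 2) gives 972·m = 7·140 − 20·24 = 500, so m = 125/243.
Then b = (24 − 20·(125/243))/7 = 476/243.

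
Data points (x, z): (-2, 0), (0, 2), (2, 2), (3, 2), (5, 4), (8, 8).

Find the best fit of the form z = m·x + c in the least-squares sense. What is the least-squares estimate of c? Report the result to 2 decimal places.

c = 1.06

Setting ∂/∂m … = 0 gives: 106·m + 16·c = 94;  16·m + 6·c = 18.
(Σx·x = 106, Σx = 16, Σ1 = 6, Σx·z = 94, Σz = 18.)
det = 106·6 − 16² = 380.
m = (94·6 − 16·18)/380 = 69/95; c = (106·18 − 16·94)/380 = 101/95.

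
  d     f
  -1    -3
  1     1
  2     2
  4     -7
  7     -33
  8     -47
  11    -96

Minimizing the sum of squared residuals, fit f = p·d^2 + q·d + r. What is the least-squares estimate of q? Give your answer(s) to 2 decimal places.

Entries of XᵀX: Σd^2·d^2 = 21412, Σd^2·d = 2258, Σd^2 = 256, Σd·d = 256, Σd = 32, Σ1 = 7.
And Σd^2·f = -16347, Σd·f = -1683, Σf = -183.
Normal equations: [[21412, 2258, 256]; [2258, 256, 32]; [256, 32, 7]]·[p, q, r]ᵀ = [-16347, -1683, -183]ᵀ.
Inverting the 3×3 Gram matrix, [p, q, r]ᵀ = [-5987/6002, 13051/6002, 1191/3001]ᵀ.

q = 2.17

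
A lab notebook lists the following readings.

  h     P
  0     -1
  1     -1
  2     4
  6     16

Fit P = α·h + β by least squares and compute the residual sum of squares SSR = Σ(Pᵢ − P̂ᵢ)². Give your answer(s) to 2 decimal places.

SSR = 4.75

Entries of MᵀM: Σh·h = 41, Σh = 9, Σ1 = 4.
Right-hand side: Σh·P = 103, ΣP = 18.
Normal equations: [[41, 9]; [9, 4]]·[α, β]ᵀ = [103, 18]ᵀ.
Δ = 41·4 − 9² = 83.
α = (103·4 − 9·18)/83 = 250/83; β = (41·18 − 9·103)/83 = -189/83.
Residuals: 106/83, -144/83, 21/83, 17/83; SSR = 394/83.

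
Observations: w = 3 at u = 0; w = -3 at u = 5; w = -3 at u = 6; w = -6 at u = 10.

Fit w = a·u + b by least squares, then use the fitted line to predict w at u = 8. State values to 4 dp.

Compute the Gram sums: Σu·u = 161, Σu = 21, Σ1 = 4.
Right-hand side: Σu·w = -93, Σw = -9.
Eliminating b: 4·(row 1) − 21·(row 2) gives 203·a = 4·(-93) − 21·(-9) = -183, so a = -183/203.
Then b = ((-9) − 21·(-183/203))/4 = 72/29.
At u = 8: ŵ = (-183/203)·(8) + (72/29)·(1) = -960/203.

ŵ = -4.7291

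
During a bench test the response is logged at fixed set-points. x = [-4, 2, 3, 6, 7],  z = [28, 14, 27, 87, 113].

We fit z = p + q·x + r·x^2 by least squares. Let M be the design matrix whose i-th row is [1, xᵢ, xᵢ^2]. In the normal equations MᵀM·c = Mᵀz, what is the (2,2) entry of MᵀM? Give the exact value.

Row 2 ↔ basis x, column 2 ↔ basis x, so (MᵀM)_{2,2} = Σᵢ (x)·(x) = (-4)·(-4) + (2)·(2) + (3)·(3) + (6)·(6) + (7)·(7) = 114.

114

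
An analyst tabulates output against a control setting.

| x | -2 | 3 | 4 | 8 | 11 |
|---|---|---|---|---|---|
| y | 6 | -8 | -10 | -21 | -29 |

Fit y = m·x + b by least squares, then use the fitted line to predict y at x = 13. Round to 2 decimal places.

Entries of MᵀM: Σx·x = 214, Σx = 24, Σ1 = 5.
And Σx·y = -563, Σy = -62.
So MᵀM·[m, b]ᵀ = Mᵀy: [[214, 24]; [24, 5]]·[m, b]ᵀ = [-563, -62]ᵀ.
Δ = 214·5 − 24² = 494.
m = ((-563)·5 − 24·(-62))/494 = -1327/494; b = (214·(-62) − 24·(-563))/494 = 122/247.
At x = 13: ŷ = (-1327/494)·(13) + (122/247)·(1) = -17007/494.

ŷ = -34.43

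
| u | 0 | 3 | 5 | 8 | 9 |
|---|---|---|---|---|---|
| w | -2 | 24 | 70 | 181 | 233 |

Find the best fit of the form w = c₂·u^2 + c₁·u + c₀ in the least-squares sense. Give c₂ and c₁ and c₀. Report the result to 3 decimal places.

c₂ = 2.916, c₁ = -0.278, c₀ = -1.792

AᵀA·[c₂, c₁, c₀]ᵀ = Aᵀw reads: 11363·c₂ + 1393·c₁ + 179·c₀ = 32423;  1393·c₂ + 179·c₁ + 25·c₀ = 3967;  179·c₂ + 25·c₁ + 5·c₀ = 506.
(Σu^2·u^2 = 11363, Σu^2·u = 1393, Σu^2 = 179, Σu·u = 179, Σu = 25, Σ1 = 5, Σu^2·w = 32423, Σu·w = 3967, Σw = 506.)
Solving the 3×3 system (Gaussian elimination) gives c₂ = 7919/2716, c₁ = -755/2716, c₀ = -2433/1358.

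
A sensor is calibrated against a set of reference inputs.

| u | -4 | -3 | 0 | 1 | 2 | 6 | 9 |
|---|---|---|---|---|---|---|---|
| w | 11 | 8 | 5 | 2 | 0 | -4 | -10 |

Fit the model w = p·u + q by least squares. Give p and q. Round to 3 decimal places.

The normal equations are: 147·p + 11·q = -180;  11·p + 7·q = 12.
(Σu·u = 147, Σu = 11, Σ1 = 7, Σu·w = -180, Σw = 12.)
Eliminating q: 7·(row 1) − 11·(row 2) gives 908·p = 7·(-180) − 11·12 = -1392, so p = -348/227.
Then q = (12 − 11·(-348/227))/7 = 936/227.

p = -1.533, q = 4.123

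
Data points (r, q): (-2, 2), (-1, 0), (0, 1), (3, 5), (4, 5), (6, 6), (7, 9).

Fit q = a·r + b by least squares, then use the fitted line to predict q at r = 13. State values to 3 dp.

q̂ = 12.891

Normal-equation sums: Σr·r = 115, Σr = 17, Σ1 = 7.
Right-hand side: Σr·q = 130, Σq = 28.
Normal equations: [[115, 17]; [17, 7]]·[a, b]ᵀ = [130, 28]ᵀ.
Δ = 115·7 − 17² = 516.
a = (130·7 − 17·28)/516 = 217/258; b = (115·28 − 17·130)/516 = 505/258.
At r = 13: q̂ = (217/258)·(13) + (505/258)·(1) = 1663/129.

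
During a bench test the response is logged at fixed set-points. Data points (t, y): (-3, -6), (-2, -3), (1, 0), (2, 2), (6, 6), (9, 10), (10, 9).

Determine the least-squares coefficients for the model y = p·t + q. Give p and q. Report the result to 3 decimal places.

Compute the Gram sums: Σt·t = 235, Σt = 23, Σ1 = 7.
For Aᵀy: Σt·y = 244, Σy = 18.
So AᵀA·[p, q]ᵀ = Aᵀy: [[235, 23]; [23, 7]]·[p, q]ᵀ = [244, 18]ᵀ.
Eliminating q: 7·(row 1) − 23·(row 2) gives 1116·p = 7·244 − 23·18 = 1294, so p = 647/558.
Then q = (18 − 23·(647/558))/7 = -691/558.

p = 1.159, q = -1.238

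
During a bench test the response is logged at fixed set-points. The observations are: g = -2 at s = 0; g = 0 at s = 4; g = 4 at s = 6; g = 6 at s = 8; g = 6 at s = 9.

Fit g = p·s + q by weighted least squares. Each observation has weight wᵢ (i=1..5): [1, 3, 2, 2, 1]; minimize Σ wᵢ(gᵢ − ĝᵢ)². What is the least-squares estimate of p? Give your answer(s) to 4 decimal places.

p = 1.0821

The normal system AᵀWA·[p, q]ᵀ = AᵀWg is [[329, 49]; [49, 9]]·[p, q]ᵀ = [198, 24]ᵀ.
Eliminating q: 9·(row 1) − 49·(row 2) gives 560·p = 9·198 − 49·24 = 606, so p = 303/280.
Then q = (24 − 49·(303/280))/9 = -129/40.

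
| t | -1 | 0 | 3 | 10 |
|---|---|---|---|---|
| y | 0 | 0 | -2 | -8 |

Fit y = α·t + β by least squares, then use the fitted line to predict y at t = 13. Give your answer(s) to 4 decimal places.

MᵀM·[α, β]ᵀ = Mᵀy reads: 110·α + 12·β = -86;  12·α + 4·β = -10.
(Σt·t = 110, Σt = 12, Σ1 = 4, Σt·y = -86, Σy = -10.)
Eliminating β: 4·(row 1) − 12·(row 2) gives 296·α = 4·(-86) − 12·(-10) = -224, so α = -28/37.
Then β = ((-10) − 12·(-28/37))/4 = -17/74.
At t = 13: ŷ = (-28/37)·(13) + (-17/74)·(1) = -745/74.

ŷ = -10.0676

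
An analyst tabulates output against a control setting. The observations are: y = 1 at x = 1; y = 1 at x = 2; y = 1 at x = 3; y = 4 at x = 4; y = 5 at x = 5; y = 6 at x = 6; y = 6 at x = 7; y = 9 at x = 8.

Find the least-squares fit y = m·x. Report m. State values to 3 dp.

m = 0.966

Entries of MᵀM: Σx·x = 204.
Moment sums: Σx·y = 197.
Hence m = 197 / 204 ≈ 0.965686.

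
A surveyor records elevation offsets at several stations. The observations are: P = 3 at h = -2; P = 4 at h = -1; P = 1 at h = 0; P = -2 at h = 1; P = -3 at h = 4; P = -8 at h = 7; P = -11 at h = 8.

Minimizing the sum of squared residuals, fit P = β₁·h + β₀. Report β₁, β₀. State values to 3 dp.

β₁ = -1.378, β₀ = 1.061

Compute the Gram sums: Σh·h = 135, Σh = 17, Σ1 = 7.
Right-hand side: Σh·P = -168, ΣP = -16.
Normal equations: [[135, 17]; [17, 7]]·[β₁, β₀]ᵀ = [-168, -16]ᵀ.
Δ = 135·7 − 17² = 656.
β₁ = ((-168)·7 − 17·(-16))/656 = -113/82; β₀ = (135·(-16) − 17·(-168))/656 = 87/82.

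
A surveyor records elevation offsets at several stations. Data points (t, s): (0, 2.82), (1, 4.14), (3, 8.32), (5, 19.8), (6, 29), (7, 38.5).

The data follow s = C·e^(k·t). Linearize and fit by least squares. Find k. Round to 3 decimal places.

Let Y = ln s. Fitting Y = k·t + ln C by least squares:
Sums: Σt = 22.0000, Σ(t)² = 120.0000, Σln s = 14.5797, Σt·ln s = 68.4635.
Normal system: [[120.0000, 22.0000]; [22.0000, 6]]·[k, ln C]ᵀ = [68.4635, 14.5797]ᵀ.
Slope k = (n·Σt·ln s − Σt·Σln s)/(n·Σ(t)² − (Σt)²) = (6·68.4635 − 22.0000·14.5797)/236.0000 = 0.38147; ln C = (Σln s − k·Σt)/n = 1.03123.

k = 0.381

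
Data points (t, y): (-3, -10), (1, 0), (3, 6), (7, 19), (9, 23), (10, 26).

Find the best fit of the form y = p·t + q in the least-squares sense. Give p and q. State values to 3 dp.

The normal system AᵀA·[p, q]ᵀ = Aᵀy is [[249, 27]; [27, 6]]·[p, q]ᵀ = [648, 64]ᵀ.
Δ = 249·6 − 27² = 765.
p = (648·6 − 27·64)/765 = 48/17; q = (249·64 − 27·648)/765 = -104/51.

p = 2.824, q = -2.039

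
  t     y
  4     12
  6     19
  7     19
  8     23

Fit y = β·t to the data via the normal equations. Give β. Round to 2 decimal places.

β = 2.90

Setting ∂/∂β … = 0 gives: 165·β = 479.
(Σt·t = 165, Σt·y = 479.)
β = 479/165 = 2.90303.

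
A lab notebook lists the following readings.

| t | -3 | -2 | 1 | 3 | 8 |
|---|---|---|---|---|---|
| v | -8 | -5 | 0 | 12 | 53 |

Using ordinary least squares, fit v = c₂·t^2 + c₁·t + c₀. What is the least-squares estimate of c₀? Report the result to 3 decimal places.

c₀ = -2.256

From the data, Σt^2·t^2 = 4275, Σt^2·t = 505, Σt^2 = 87, Σt·t = 87, Σt = 7, Σ1 = 5.
Right-hand side: Σt^2·v = 3408, Σt·v = 494, Σv = 52.
Solving the 3×3 system (Gaussian elimination) gives c₂ = 39804/82903, c₁ = 254739/82903, c₀ = -187033/82903.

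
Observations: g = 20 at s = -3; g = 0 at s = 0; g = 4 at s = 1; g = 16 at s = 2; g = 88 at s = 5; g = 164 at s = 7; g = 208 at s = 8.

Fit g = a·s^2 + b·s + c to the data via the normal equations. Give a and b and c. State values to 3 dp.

a = 2.977, b = 2.408, c = -0.095

The normal system MᵀM·[a, b, c]ᵀ = Mᵀg is [[7220, 962, 152]; [962, 152, 20]; [152, 20, 7]]·[a, b, c]ᵀ = [23796, 3228, 500]ᵀ.
Inverting the 3×3 Gram matrix, [a, b, c]ᵀ = [162026/54427, 131082/54427, -5156/54427]ᵀ.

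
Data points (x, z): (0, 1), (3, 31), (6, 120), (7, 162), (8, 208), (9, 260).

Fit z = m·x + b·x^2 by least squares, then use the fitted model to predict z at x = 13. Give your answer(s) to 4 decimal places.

ẑ = 534.2216

Entries of MᵀM: Σx·x = 239, Σx·x^2 = 1827, Σx^2·x^2 = 14435.
For Mᵀz: Σx·z = 5951, Σx^2·z = 46909.
MᵀM·[m, b]ᵀ = Mᵀz becomes [[239, 1827]; [1827, 14435]]·[m, b]ᵀ = [5951, 46909]ᵀ.
Δ = 239·14435 − 1827² = 112036.
m = (5951·14435 − 1827·46909)/112036 = 99971/56018; b = (239·46909 − 1827·5951)/112036 = 169387/56018.
At x = 13: ẑ = (99971/56018)·(13) + (169387/56018)·(169) = 14963013/28009.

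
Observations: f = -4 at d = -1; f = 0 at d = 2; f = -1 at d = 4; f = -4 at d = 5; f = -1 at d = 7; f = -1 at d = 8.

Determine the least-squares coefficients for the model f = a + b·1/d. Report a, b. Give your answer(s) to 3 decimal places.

a = -1.914, b = 2.232

AᵀA·[a, b]ᵀ = Aᵀf reads: 6·a + (61/280)·b = -11;  (61/280)·a + (108861/78400)·b = 751/280.
Eliminating b: (108861/78400)·(row 1) − (61/280)·(row 2) gives (129889/15680)·a = (108861/78400)·(-11) − (61/280)·(751/280) = -621641/39200, so a = -1243282/649445.
Then b = ((751/280) − (61/280)·(-1243282/649445))/(108861/78400) = 289912/129889.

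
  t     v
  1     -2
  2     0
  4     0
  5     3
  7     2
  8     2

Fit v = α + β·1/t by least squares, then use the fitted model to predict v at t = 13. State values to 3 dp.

With design matrix A, AᵀA = [[6, 621/280]; [621/280, 108861/78400]] and Aᵀv = [5, -121/140]ᵀ.
Determinant 6·(108861/78400) − (621/280)² = 10701/3136.
α = (5·(108861/78400) − (621/280)·(-121/140))/(10701/3136) = 231529/89175; β = (6·(-121/140) − (621/280)·5)/(10701/3136) = -85064/17835.
At t = 13: v̂ = (231529/89175)·(1) + (-85064/17835)·(1/13) = 861519/386425.

v̂ = 2.229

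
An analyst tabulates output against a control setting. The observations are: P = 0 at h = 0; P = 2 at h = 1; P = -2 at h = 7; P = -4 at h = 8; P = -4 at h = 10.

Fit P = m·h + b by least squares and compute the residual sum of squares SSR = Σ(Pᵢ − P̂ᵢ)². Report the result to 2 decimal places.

From the data, Σh·h = 214, Σh = 26, Σ1 = 5.
For MᵀP: Σh·P = -84, ΣP = -8.
Normal equations: [[214, 26]; [26, 5]]·[m, b]ᵀ = [-84, -8]ᵀ.
Eliminating b: 5·(row 1) − 26·(row 2) gives 394·m = 5·(-84) − 26·(-8) = -212, so m = -106/197.
Then b = ((-8) − 26·(-106/197))/5 = 236/197.
Residuals: -236/197, 264/197, 112/197, -176/197, 36/197; SSR = 864/197.

SSR = 4.39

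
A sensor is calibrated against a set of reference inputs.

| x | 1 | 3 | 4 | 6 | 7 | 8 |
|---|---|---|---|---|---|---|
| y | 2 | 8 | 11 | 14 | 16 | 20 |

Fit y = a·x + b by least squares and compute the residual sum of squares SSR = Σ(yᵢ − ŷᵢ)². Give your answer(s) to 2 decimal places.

SSR = 3.86

AᵀA·[a, b]ᵀ = Aᵀy reads: 175·a + 29·b = 426;  29·a + 6·b = 71.
Eliminating b: 6·(row 1) − 29·(row 2) gives 209·a = 6·426 − 29·71 = 497, so a = 497/209.
Then b = (71 − 29·(497/209))/6 = 71/209.
Residuals: -150/209, 10/19, 240/209, -127/209, -206/209, 7/11; SSR = 806/209.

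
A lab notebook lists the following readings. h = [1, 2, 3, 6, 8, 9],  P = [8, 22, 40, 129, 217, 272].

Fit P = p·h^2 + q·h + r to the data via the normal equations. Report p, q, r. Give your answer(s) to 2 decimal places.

p = 2.90, q = 3.77, r = 2.10

Sums needed: Σh^2·h^2 = 12051, Σh^2·h = 1493, Σh^2 = 195, Σh·h = 195, Σh = 29, Σ1 = 6.
Right-hand side: Σh^2·P = 41020, Σh·P = 5130, ΣP = 688.
So MᵀM·[p, q, r]ᵀ = MᵀP: [[12051, 1493, 195]; [1493, 195, 29]; [195, 29, 6]]·[p, q, r]ᵀ = [41020, 5130, 688]ᵀ.
Inverting the 3×3 Gram matrix, [p, q, r]ᵀ = [29721/10240, 38633/10240, 2691/1280]ᵀ.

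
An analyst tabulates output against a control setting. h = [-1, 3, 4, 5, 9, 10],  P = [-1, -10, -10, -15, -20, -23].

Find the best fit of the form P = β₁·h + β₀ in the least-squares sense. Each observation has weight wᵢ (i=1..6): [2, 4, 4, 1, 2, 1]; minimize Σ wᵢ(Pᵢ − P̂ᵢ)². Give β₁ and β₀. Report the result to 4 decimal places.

With design matrix X, XᵀWX = [[389, 59]; [59, 14]] and XᵀWP = [-943, -160]ᵀ.
Δ = 389·14 − 59² = 1965.
β₁ = ((-943)·14 − 59·(-160))/1965 = -1254/655; β₀ = (389·(-160) − 59·(-943))/1965 = -2201/655.

β₁ = -1.9145, β₀ = -3.3603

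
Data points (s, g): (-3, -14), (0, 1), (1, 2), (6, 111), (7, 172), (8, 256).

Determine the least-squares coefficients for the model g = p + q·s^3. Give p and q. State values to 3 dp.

p = 1.004, q = 0.499

XᵀX·[p, q]ᵀ = Xᵀg reads: 6·p + 1045·q = 528;  1045·p + 427179·q = 214424.
Δ = 6·427179 − 1045² = 1471049.
p = (528·427179 − 1045·214424)/1471049 = 1477432/1471049; q = (6·214424 − 1045·528)/1471049 = 734784/1471049.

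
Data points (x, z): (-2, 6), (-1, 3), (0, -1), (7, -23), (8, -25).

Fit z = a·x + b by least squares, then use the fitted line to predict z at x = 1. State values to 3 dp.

Normal-equation sums: Σx·x = 118, Σx = 12, Σ1 = 5.
For Mᵀz: Σx·z = -376, Σz = -40.
Normal equations: [[118, 12]; [12, 5]]·[a, b]ᵀ = [-376, -40]ᵀ.
det = 118·5 − 12² = 446.
a = ((-376)·5 − 12·(-40))/446 = -700/223; b = (118·(-40) − 12·(-376))/446 = -104/223.
At x = 1: ẑ = (-700/223)·(1) + (-104/223)·(1) = -804/223.

ẑ = -3.605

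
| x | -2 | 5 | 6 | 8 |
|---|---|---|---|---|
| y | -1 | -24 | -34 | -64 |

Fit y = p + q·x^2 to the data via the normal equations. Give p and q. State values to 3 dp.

p = 2.955, q = -1.045

AᵀA·[p, q]ᵀ = Aᵀy reads: 4·p + 129·q = -123;  129·p + 6033·q = -5924.
(Σ1 = 4, Σx^2 = 129, Σx^2·x^2 = 6033, Σy = -123, Σx^2·y = -5924.)
det = 4·6033 − 129² = 7491.
p = ((-123)·6033 − 129·(-5924))/7491 = 7379/2497; q = (4·(-5924) − 129·(-123))/7491 = -7829/7491.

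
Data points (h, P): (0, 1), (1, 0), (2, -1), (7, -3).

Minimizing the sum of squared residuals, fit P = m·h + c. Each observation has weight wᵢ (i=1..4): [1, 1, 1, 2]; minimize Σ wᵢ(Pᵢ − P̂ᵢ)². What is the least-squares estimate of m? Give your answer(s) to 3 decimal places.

m = -0.522

Forming AᵀWA = [[103, 17]; [17, 5]] and AᵀWP = [-44, -6]ᵀ gives AᵀWA·[m, c]ᵀ = AᵀWP.
Eliminating c: 5·(row 1) − 17·(row 2) gives 226·m = 5·(-44) − 17·(-6) = -118, so m = -59/113.
Then c = ((-6) − 17·(-59/113))/5 = 65/113.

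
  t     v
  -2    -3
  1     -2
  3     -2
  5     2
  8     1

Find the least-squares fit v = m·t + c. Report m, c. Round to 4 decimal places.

m = 0.4828, c = -2.2483

Entries of AᵀA: Σt·t = 103, Σt = 15, Σ1 = 5.
For Aᵀv: Σt·v = 16, Σv = -4.
Eliminating c: 5·(row 1) − 15·(row 2) gives 290·m = 5·16 − 15·(-4) = 140, so m = 14/29.
Then c = ((-4) − 15·(14/29))/5 = -326/145.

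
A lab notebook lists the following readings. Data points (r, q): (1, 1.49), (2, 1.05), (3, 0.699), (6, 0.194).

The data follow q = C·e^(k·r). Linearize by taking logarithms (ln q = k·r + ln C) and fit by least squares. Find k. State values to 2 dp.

k = -0.41

Taking logs, ln q = k·r + ln C, so regress ln q on r.
Σr = 12.0000, Σ(r)² = 50.0000, Σln q = -1.5504, Σr·ln q = -10.4173.
Equations: 50.0000·k + 12.0000·ln C = -10.4173;  12.0000·k + 4·ln C = -1.5504.
Δ = 50.0000·4 − (12.0000)² = 56.0000; k = (-10.4173·4 − 12.0000·-1.5504)/56.0000 = -0.41186, ln C = (50.0000·-1.5504 − 12.0000·-10.4173)/56.0000 = 0.84797.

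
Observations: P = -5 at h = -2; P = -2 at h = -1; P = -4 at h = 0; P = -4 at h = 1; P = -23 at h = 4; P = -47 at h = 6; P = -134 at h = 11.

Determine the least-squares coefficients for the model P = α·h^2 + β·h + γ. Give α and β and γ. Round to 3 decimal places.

α = -0.968, β = -1.293, γ = -3.036

Compute the Gram sums: Σh^2·h^2 = 16211, Σh^2·h = 1603, Σh^2 = 179, Σh·h = 179, Σh = 19, Σ1 = 7.
For MᵀP: Σh^2·P = -18300, Σh·P = -1840, ΣP = -219.
Inverting the 3×3 Gram matrix, [α, β, γ]ᵀ = [-24811/25644, -8287/6411, -25955/8548]ᵀ.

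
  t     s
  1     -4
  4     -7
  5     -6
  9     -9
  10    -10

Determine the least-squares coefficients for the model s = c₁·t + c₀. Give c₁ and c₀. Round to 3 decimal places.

c₁ = -0.624, c₀ = -3.580

From the data, Σt·t = 223, Σt = 29, Σ1 = 5.
For Xᵀs: Σt·s = -243, Σs = -36.
det = 223·5 − 29² = 274.
c₁ = ((-243)·5 − 29·(-36))/274 = -171/274; c₀ = (223·(-36) − 29·(-243))/274 = -981/274.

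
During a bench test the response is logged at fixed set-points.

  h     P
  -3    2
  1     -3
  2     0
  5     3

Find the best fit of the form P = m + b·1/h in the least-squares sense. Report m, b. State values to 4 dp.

m = 1.8715, b = -4.0143

From the data, Σ1 = 4, Σ1/h = 41/30, Σ1/h·1/h = 1261/900.
For AᵀP: ΣP = 2, Σ1/h·P = -46/15.
Determinant 4·(1261/900) − (41/30)² = 1121/300.
m = (2·(1261/900) − (41/30)·(-46/15))/(1121/300) = 2098/1121; b = (4·(-46/15) − (41/30)·2)/(1121/300) = -4500/1121.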